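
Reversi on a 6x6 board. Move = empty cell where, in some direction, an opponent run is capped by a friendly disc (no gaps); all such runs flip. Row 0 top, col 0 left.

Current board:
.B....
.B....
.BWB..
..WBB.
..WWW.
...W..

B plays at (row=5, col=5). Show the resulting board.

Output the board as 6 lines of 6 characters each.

Place B at (5,5); scan 8 dirs for brackets.
Dir NW: opp run (4,4) capped by B -> flip
Dir N: first cell '.' (not opp) -> no flip
Dir NE: edge -> no flip
Dir W: first cell '.' (not opp) -> no flip
Dir E: edge -> no flip
Dir SW: edge -> no flip
Dir S: edge -> no flip
Dir SE: edge -> no flip
All flips: (4,4)

Answer: .B....
.B....
.BWB..
..WBB.
..WWB.
...W.B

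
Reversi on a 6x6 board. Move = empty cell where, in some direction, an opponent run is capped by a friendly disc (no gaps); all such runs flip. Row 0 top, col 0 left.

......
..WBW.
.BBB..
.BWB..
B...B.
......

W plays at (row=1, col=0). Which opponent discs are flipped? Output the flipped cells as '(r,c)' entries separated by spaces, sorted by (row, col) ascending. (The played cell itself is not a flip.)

Answer: (2,1)

Derivation:
Dir NW: edge -> no flip
Dir N: first cell '.' (not opp) -> no flip
Dir NE: first cell '.' (not opp) -> no flip
Dir W: edge -> no flip
Dir E: first cell '.' (not opp) -> no flip
Dir SW: edge -> no flip
Dir S: first cell '.' (not opp) -> no flip
Dir SE: opp run (2,1) capped by W -> flip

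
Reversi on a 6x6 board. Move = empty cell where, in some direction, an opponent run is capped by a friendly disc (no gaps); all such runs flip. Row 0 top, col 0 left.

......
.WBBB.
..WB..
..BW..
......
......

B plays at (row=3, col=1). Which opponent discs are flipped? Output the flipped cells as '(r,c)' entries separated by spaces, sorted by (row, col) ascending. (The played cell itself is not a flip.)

Answer: (2,2)

Derivation:
Dir NW: first cell '.' (not opp) -> no flip
Dir N: first cell '.' (not opp) -> no flip
Dir NE: opp run (2,2) capped by B -> flip
Dir W: first cell '.' (not opp) -> no flip
Dir E: first cell 'B' (not opp) -> no flip
Dir SW: first cell '.' (not opp) -> no flip
Dir S: first cell '.' (not opp) -> no flip
Dir SE: first cell '.' (not opp) -> no flip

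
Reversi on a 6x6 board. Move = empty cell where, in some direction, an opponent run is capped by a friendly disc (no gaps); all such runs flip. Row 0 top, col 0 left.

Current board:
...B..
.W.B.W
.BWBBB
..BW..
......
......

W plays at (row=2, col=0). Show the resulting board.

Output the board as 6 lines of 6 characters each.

Place W at (2,0); scan 8 dirs for brackets.
Dir NW: edge -> no flip
Dir N: first cell '.' (not opp) -> no flip
Dir NE: first cell 'W' (not opp) -> no flip
Dir W: edge -> no flip
Dir E: opp run (2,1) capped by W -> flip
Dir SW: edge -> no flip
Dir S: first cell '.' (not opp) -> no flip
Dir SE: first cell '.' (not opp) -> no flip
All flips: (2,1)

Answer: ...B..
.W.B.W
WWWBBB
..BW..
......
......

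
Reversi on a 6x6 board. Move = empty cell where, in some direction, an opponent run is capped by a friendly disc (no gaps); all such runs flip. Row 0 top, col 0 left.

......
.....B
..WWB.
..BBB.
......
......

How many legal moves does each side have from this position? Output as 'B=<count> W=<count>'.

Answer: B=5 W=6

Derivation:
-- B to move --
(1,1): flips 1 -> legal
(1,2): flips 2 -> legal
(1,3): flips 1 -> legal
(1,4): flips 1 -> legal
(2,1): flips 2 -> legal
(3,1): no bracket -> illegal
B mobility = 5
-- W to move --
(0,4): no bracket -> illegal
(0,5): no bracket -> illegal
(1,3): no bracket -> illegal
(1,4): no bracket -> illegal
(2,1): no bracket -> illegal
(2,5): flips 1 -> legal
(3,1): no bracket -> illegal
(3,5): no bracket -> illegal
(4,1): flips 1 -> legal
(4,2): flips 1 -> legal
(4,3): flips 1 -> legal
(4,4): flips 1 -> legal
(4,5): flips 1 -> legal
W mobility = 6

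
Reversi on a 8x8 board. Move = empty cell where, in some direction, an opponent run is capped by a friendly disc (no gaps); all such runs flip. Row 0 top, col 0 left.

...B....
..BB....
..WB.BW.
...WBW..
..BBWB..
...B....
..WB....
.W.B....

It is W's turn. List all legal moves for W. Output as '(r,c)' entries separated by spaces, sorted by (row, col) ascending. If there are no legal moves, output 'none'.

Answer: (0,2) (0,4) (1,5) (2,4) (4,1) (4,6) (5,1) (5,5) (6,4)

Derivation:
(0,1): no bracket -> illegal
(0,2): flips 1 -> legal
(0,4): flips 1 -> legal
(1,1): no bracket -> illegal
(1,4): no bracket -> illegal
(1,5): flips 1 -> legal
(1,6): no bracket -> illegal
(2,1): no bracket -> illegal
(2,4): flips 3 -> legal
(3,1): no bracket -> illegal
(3,2): no bracket -> illegal
(3,6): no bracket -> illegal
(4,1): flips 2 -> legal
(4,6): flips 1 -> legal
(5,1): flips 1 -> legal
(5,2): no bracket -> illegal
(5,4): no bracket -> illegal
(5,5): flips 1 -> legal
(5,6): no bracket -> illegal
(6,4): flips 1 -> legal
(7,2): no bracket -> illegal
(7,4): no bracket -> illegal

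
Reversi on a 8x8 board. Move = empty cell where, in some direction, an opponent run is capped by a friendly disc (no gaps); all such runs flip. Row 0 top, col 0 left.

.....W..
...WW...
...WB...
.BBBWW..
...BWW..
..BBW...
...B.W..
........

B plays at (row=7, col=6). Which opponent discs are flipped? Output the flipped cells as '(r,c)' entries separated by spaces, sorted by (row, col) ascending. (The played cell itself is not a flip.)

Dir NW: opp run (6,5) (5,4) capped by B -> flip
Dir N: first cell '.' (not opp) -> no flip
Dir NE: first cell '.' (not opp) -> no flip
Dir W: first cell '.' (not opp) -> no flip
Dir E: first cell '.' (not opp) -> no flip
Dir SW: edge -> no flip
Dir S: edge -> no flip
Dir SE: edge -> no flip

Answer: (5,4) (6,5)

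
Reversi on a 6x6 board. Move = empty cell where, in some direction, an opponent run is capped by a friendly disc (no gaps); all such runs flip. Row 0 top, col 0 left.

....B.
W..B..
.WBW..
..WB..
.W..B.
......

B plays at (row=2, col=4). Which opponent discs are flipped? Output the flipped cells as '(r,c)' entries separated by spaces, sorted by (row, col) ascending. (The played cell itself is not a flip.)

Answer: (2,3)

Derivation:
Dir NW: first cell 'B' (not opp) -> no flip
Dir N: first cell '.' (not opp) -> no flip
Dir NE: first cell '.' (not opp) -> no flip
Dir W: opp run (2,3) capped by B -> flip
Dir E: first cell '.' (not opp) -> no flip
Dir SW: first cell 'B' (not opp) -> no flip
Dir S: first cell '.' (not opp) -> no flip
Dir SE: first cell '.' (not opp) -> no flip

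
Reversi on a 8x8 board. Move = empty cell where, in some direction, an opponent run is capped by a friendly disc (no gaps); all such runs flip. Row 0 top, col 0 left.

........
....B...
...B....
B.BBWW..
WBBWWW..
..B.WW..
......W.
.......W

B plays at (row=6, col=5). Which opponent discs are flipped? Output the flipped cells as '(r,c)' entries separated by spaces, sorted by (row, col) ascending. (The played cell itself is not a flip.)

Dir NW: opp run (5,4) (4,3) capped by B -> flip
Dir N: opp run (5,5) (4,5) (3,5), next='.' -> no flip
Dir NE: first cell '.' (not opp) -> no flip
Dir W: first cell '.' (not opp) -> no flip
Dir E: opp run (6,6), next='.' -> no flip
Dir SW: first cell '.' (not opp) -> no flip
Dir S: first cell '.' (not opp) -> no flip
Dir SE: first cell '.' (not opp) -> no flip

Answer: (4,3) (5,4)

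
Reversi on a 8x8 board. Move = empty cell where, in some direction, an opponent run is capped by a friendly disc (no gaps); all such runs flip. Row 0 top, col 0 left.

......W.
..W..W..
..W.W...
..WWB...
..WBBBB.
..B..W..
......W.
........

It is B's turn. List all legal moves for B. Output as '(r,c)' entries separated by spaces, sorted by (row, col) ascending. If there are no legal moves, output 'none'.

(0,1): no bracket -> illegal
(0,2): flips 4 -> legal
(0,3): no bracket -> illegal
(0,4): no bracket -> illegal
(0,5): no bracket -> illegal
(0,7): no bracket -> illegal
(1,1): flips 2 -> legal
(1,3): no bracket -> illegal
(1,4): flips 1 -> legal
(1,6): no bracket -> illegal
(1,7): no bracket -> illegal
(2,1): flips 1 -> legal
(2,3): flips 1 -> legal
(2,5): no bracket -> illegal
(2,6): no bracket -> illegal
(3,1): flips 2 -> legal
(3,5): no bracket -> illegal
(4,1): flips 1 -> legal
(5,1): no bracket -> illegal
(5,3): no bracket -> illegal
(5,4): no bracket -> illegal
(5,6): no bracket -> illegal
(5,7): no bracket -> illegal
(6,4): flips 1 -> legal
(6,5): flips 1 -> legal
(6,7): no bracket -> illegal
(7,5): no bracket -> illegal
(7,6): no bracket -> illegal
(7,7): flips 2 -> legal

Answer: (0,2) (1,1) (1,4) (2,1) (2,3) (3,1) (4,1) (6,4) (6,5) (7,7)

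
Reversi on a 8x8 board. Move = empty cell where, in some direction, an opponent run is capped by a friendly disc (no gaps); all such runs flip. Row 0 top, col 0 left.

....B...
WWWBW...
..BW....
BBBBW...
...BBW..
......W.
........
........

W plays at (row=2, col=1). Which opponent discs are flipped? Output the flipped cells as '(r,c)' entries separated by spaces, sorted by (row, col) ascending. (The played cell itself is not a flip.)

Answer: (2,2)

Derivation:
Dir NW: first cell 'W' (not opp) -> no flip
Dir N: first cell 'W' (not opp) -> no flip
Dir NE: first cell 'W' (not opp) -> no flip
Dir W: first cell '.' (not opp) -> no flip
Dir E: opp run (2,2) capped by W -> flip
Dir SW: opp run (3,0), next=edge -> no flip
Dir S: opp run (3,1), next='.' -> no flip
Dir SE: opp run (3,2) (4,3), next='.' -> no flip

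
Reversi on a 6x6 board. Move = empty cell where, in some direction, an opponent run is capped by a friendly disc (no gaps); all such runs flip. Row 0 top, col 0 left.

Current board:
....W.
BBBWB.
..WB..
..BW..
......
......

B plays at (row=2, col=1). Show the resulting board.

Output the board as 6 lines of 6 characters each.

Place B at (2,1); scan 8 dirs for brackets.
Dir NW: first cell 'B' (not opp) -> no flip
Dir N: first cell 'B' (not opp) -> no flip
Dir NE: first cell 'B' (not opp) -> no flip
Dir W: first cell '.' (not opp) -> no flip
Dir E: opp run (2,2) capped by B -> flip
Dir SW: first cell '.' (not opp) -> no flip
Dir S: first cell '.' (not opp) -> no flip
Dir SE: first cell 'B' (not opp) -> no flip
All flips: (2,2)

Answer: ....W.
BBBWB.
.BBB..
..BW..
......
......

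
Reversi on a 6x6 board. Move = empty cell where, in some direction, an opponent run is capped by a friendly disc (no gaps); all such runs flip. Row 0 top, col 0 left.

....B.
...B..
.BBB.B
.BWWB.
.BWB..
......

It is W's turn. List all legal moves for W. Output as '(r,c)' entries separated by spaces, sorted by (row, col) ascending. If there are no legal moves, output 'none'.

(0,2): no bracket -> illegal
(0,3): flips 2 -> legal
(0,5): no bracket -> illegal
(1,0): flips 1 -> legal
(1,1): flips 1 -> legal
(1,2): flips 1 -> legal
(1,4): flips 1 -> legal
(1,5): no bracket -> illegal
(2,0): flips 1 -> legal
(2,4): no bracket -> illegal
(3,0): flips 1 -> legal
(3,5): flips 1 -> legal
(4,0): flips 1 -> legal
(4,4): flips 1 -> legal
(4,5): no bracket -> illegal
(5,0): flips 1 -> legal
(5,1): no bracket -> illegal
(5,2): no bracket -> illegal
(5,3): flips 1 -> legal
(5,4): flips 1 -> legal

Answer: (0,3) (1,0) (1,1) (1,2) (1,4) (2,0) (3,0) (3,5) (4,0) (4,4) (5,0) (5,3) (5,4)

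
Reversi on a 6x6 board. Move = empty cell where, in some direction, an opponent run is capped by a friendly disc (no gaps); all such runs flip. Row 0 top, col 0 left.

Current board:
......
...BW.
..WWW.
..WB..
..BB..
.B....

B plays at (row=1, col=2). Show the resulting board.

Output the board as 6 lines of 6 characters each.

Answer: ......
..BBW.
..BWW.
..BB..
..BB..
.B....

Derivation:
Place B at (1,2); scan 8 dirs for brackets.
Dir NW: first cell '.' (not opp) -> no flip
Dir N: first cell '.' (not opp) -> no flip
Dir NE: first cell '.' (not opp) -> no flip
Dir W: first cell '.' (not opp) -> no flip
Dir E: first cell 'B' (not opp) -> no flip
Dir SW: first cell '.' (not opp) -> no flip
Dir S: opp run (2,2) (3,2) capped by B -> flip
Dir SE: opp run (2,3), next='.' -> no flip
All flips: (2,2) (3,2)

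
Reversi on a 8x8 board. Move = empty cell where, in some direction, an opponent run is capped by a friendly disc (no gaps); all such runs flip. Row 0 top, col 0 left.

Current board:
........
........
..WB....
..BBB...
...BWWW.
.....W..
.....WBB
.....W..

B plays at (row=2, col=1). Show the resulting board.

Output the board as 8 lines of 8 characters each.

Answer: ........
........
.BBB....
..BBB...
...BWWW.
.....W..
.....WBB
.....W..

Derivation:
Place B at (2,1); scan 8 dirs for brackets.
Dir NW: first cell '.' (not opp) -> no flip
Dir N: first cell '.' (not opp) -> no flip
Dir NE: first cell '.' (not opp) -> no flip
Dir W: first cell '.' (not opp) -> no flip
Dir E: opp run (2,2) capped by B -> flip
Dir SW: first cell '.' (not opp) -> no flip
Dir S: first cell '.' (not opp) -> no flip
Dir SE: first cell 'B' (not opp) -> no flip
All flips: (2,2)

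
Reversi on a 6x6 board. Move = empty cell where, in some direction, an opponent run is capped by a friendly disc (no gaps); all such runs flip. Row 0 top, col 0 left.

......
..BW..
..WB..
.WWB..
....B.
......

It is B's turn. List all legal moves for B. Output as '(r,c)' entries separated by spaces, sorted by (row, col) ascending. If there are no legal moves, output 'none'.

(0,2): no bracket -> illegal
(0,3): flips 1 -> legal
(0,4): no bracket -> illegal
(1,1): flips 1 -> legal
(1,4): flips 1 -> legal
(2,0): no bracket -> illegal
(2,1): flips 1 -> legal
(2,4): no bracket -> illegal
(3,0): flips 2 -> legal
(4,0): no bracket -> illegal
(4,1): flips 1 -> legal
(4,2): flips 2 -> legal
(4,3): no bracket -> illegal

Answer: (0,3) (1,1) (1,4) (2,1) (3,0) (4,1) (4,2)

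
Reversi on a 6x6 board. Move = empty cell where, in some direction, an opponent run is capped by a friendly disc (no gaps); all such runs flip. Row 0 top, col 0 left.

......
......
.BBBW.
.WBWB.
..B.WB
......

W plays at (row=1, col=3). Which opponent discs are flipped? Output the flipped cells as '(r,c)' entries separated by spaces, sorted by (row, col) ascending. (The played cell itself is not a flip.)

Answer: (2,2) (2,3)

Derivation:
Dir NW: first cell '.' (not opp) -> no flip
Dir N: first cell '.' (not opp) -> no flip
Dir NE: first cell '.' (not opp) -> no flip
Dir W: first cell '.' (not opp) -> no flip
Dir E: first cell '.' (not opp) -> no flip
Dir SW: opp run (2,2) capped by W -> flip
Dir S: opp run (2,3) capped by W -> flip
Dir SE: first cell 'W' (not opp) -> no flip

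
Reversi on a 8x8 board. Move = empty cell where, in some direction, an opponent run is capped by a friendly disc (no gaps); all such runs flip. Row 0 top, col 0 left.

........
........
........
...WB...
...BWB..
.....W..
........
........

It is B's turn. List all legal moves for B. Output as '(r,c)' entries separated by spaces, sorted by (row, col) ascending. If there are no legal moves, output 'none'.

(2,2): no bracket -> illegal
(2,3): flips 1 -> legal
(2,4): no bracket -> illegal
(3,2): flips 1 -> legal
(3,5): no bracket -> illegal
(4,2): no bracket -> illegal
(4,6): no bracket -> illegal
(5,3): no bracket -> illegal
(5,4): flips 1 -> legal
(5,6): no bracket -> illegal
(6,4): no bracket -> illegal
(6,5): flips 1 -> legal
(6,6): no bracket -> illegal

Answer: (2,3) (3,2) (5,4) (6,5)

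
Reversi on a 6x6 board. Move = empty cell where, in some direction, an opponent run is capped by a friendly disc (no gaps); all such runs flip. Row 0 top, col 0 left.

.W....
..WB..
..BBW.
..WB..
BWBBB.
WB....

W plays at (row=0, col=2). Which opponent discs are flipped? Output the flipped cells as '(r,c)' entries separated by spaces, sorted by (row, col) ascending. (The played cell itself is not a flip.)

Answer: (1,3)

Derivation:
Dir NW: edge -> no flip
Dir N: edge -> no flip
Dir NE: edge -> no flip
Dir W: first cell 'W' (not opp) -> no flip
Dir E: first cell '.' (not opp) -> no flip
Dir SW: first cell '.' (not opp) -> no flip
Dir S: first cell 'W' (not opp) -> no flip
Dir SE: opp run (1,3) capped by W -> flip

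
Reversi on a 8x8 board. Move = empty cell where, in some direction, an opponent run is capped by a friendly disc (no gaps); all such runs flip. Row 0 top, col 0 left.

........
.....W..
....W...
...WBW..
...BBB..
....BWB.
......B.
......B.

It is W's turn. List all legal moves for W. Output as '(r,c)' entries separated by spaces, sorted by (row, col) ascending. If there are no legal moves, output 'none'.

(2,3): no bracket -> illegal
(2,5): no bracket -> illegal
(3,2): no bracket -> illegal
(3,6): no bracket -> illegal
(4,2): no bracket -> illegal
(4,6): no bracket -> illegal
(4,7): no bracket -> illegal
(5,2): no bracket -> illegal
(5,3): flips 3 -> legal
(5,7): flips 1 -> legal
(6,3): no bracket -> illegal
(6,4): flips 3 -> legal
(6,5): no bracket -> illegal
(6,7): no bracket -> illegal
(7,5): no bracket -> illegal
(7,7): flips 1 -> legal

Answer: (5,3) (5,7) (6,4) (7,7)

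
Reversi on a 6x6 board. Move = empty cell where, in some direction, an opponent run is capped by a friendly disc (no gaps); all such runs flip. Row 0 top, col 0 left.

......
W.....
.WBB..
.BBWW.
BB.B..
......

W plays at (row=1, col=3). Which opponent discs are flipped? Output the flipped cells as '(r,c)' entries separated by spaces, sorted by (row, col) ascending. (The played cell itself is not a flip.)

Dir NW: first cell '.' (not opp) -> no flip
Dir N: first cell '.' (not opp) -> no flip
Dir NE: first cell '.' (not opp) -> no flip
Dir W: first cell '.' (not opp) -> no flip
Dir E: first cell '.' (not opp) -> no flip
Dir SW: opp run (2,2) (3,1) (4,0), next=edge -> no flip
Dir S: opp run (2,3) capped by W -> flip
Dir SE: first cell '.' (not opp) -> no flip

Answer: (2,3)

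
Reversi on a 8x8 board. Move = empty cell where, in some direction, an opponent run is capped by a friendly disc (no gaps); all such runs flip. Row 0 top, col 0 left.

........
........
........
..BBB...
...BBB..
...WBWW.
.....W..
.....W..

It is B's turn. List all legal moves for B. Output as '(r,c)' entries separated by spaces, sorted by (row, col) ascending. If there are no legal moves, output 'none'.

(4,2): no bracket -> illegal
(4,6): no bracket -> illegal
(4,7): no bracket -> illegal
(5,2): flips 1 -> legal
(5,7): flips 2 -> legal
(6,2): flips 1 -> legal
(6,3): flips 1 -> legal
(6,4): no bracket -> illegal
(6,6): flips 1 -> legal
(6,7): flips 1 -> legal
(7,4): no bracket -> illegal
(7,6): flips 1 -> legal

Answer: (5,2) (5,7) (6,2) (6,3) (6,6) (6,7) (7,6)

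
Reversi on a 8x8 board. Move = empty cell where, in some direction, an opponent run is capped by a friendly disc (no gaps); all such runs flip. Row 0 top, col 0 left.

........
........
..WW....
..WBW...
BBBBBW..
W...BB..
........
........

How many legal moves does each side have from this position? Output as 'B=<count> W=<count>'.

Answer: B=12 W=7

Derivation:
-- B to move --
(1,1): flips 1 -> legal
(1,2): flips 2 -> legal
(1,3): flips 1 -> legal
(1,4): flips 2 -> legal
(2,1): flips 1 -> legal
(2,4): flips 1 -> legal
(2,5): flips 1 -> legal
(3,1): flips 1 -> legal
(3,5): flips 2 -> legal
(3,6): flips 1 -> legal
(4,6): flips 1 -> legal
(5,1): no bracket -> illegal
(5,6): no bracket -> illegal
(6,0): flips 1 -> legal
(6,1): no bracket -> illegal
B mobility = 12
-- W to move --
(2,4): no bracket -> illegal
(3,0): flips 1 -> legal
(3,1): no bracket -> illegal
(3,5): no bracket -> illegal
(4,6): no bracket -> illegal
(5,1): no bracket -> illegal
(5,2): flips 2 -> legal
(5,3): flips 2 -> legal
(5,6): no bracket -> illegal
(6,3): flips 1 -> legal
(6,4): flips 2 -> legal
(6,5): flips 3 -> legal
(6,6): flips 3 -> legal
W mobility = 7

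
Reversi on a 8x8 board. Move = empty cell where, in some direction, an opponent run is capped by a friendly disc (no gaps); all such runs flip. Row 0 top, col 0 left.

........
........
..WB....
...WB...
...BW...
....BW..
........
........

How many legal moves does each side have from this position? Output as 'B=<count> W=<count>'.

-- B to move --
(1,1): no bracket -> illegal
(1,2): no bracket -> illegal
(1,3): no bracket -> illegal
(2,1): flips 1 -> legal
(2,4): no bracket -> illegal
(3,1): no bracket -> illegal
(3,2): flips 1 -> legal
(3,5): no bracket -> illegal
(4,2): no bracket -> illegal
(4,5): flips 1 -> legal
(4,6): no bracket -> illegal
(5,3): no bracket -> illegal
(5,6): flips 1 -> legal
(6,4): no bracket -> illegal
(6,5): no bracket -> illegal
(6,6): no bracket -> illegal
B mobility = 4
-- W to move --
(1,2): no bracket -> illegal
(1,3): flips 1 -> legal
(1,4): no bracket -> illegal
(2,4): flips 2 -> legal
(2,5): no bracket -> illegal
(3,2): no bracket -> illegal
(3,5): flips 1 -> legal
(4,2): flips 1 -> legal
(4,5): no bracket -> illegal
(5,2): no bracket -> illegal
(5,3): flips 2 -> legal
(6,3): no bracket -> illegal
(6,4): flips 1 -> legal
(6,5): no bracket -> illegal
W mobility = 6

Answer: B=4 W=6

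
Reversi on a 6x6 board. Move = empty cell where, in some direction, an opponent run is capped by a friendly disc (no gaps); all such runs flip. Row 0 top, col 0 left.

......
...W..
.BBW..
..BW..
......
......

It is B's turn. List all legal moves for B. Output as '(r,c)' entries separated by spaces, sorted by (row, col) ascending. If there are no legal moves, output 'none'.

(0,2): no bracket -> illegal
(0,3): no bracket -> illegal
(0,4): flips 1 -> legal
(1,2): no bracket -> illegal
(1,4): flips 1 -> legal
(2,4): flips 1 -> legal
(3,4): flips 1 -> legal
(4,2): no bracket -> illegal
(4,3): no bracket -> illegal
(4,4): flips 1 -> legal

Answer: (0,4) (1,4) (2,4) (3,4) (4,4)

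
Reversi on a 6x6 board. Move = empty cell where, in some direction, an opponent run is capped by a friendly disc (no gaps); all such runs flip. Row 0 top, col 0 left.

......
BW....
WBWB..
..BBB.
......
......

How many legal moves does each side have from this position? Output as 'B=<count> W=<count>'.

-- B to move --
(0,0): flips 2 -> legal
(0,1): flips 1 -> legal
(0,2): no bracket -> illegal
(1,2): flips 2 -> legal
(1,3): no bracket -> illegal
(3,0): flips 1 -> legal
(3,1): no bracket -> illegal
B mobility = 4
-- W to move --
(0,0): flips 1 -> legal
(0,1): no bracket -> illegal
(1,2): no bracket -> illegal
(1,3): no bracket -> illegal
(1,4): no bracket -> illegal
(2,4): flips 1 -> legal
(2,5): no bracket -> illegal
(3,0): no bracket -> illegal
(3,1): flips 1 -> legal
(3,5): no bracket -> illegal
(4,1): no bracket -> illegal
(4,2): flips 1 -> legal
(4,3): no bracket -> illegal
(4,4): flips 1 -> legal
(4,5): no bracket -> illegal
W mobility = 5

Answer: B=4 W=5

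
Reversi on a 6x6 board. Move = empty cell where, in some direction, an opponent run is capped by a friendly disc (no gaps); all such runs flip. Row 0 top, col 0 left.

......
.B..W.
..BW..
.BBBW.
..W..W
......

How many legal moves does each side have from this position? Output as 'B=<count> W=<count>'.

-- B to move --
(0,3): no bracket -> illegal
(0,4): no bracket -> illegal
(0,5): flips 2 -> legal
(1,2): no bracket -> illegal
(1,3): flips 1 -> legal
(1,5): no bracket -> illegal
(2,4): flips 1 -> legal
(2,5): no bracket -> illegal
(3,5): flips 1 -> legal
(4,1): no bracket -> illegal
(4,3): no bracket -> illegal
(4,4): no bracket -> illegal
(5,1): flips 1 -> legal
(5,2): flips 1 -> legal
(5,3): flips 1 -> legal
(5,4): no bracket -> illegal
(5,5): no bracket -> illegal
B mobility = 7
-- W to move --
(0,0): no bracket -> illegal
(0,1): no bracket -> illegal
(0,2): no bracket -> illegal
(1,0): no bracket -> illegal
(1,2): flips 2 -> legal
(1,3): no bracket -> illegal
(2,0): flips 1 -> legal
(2,1): flips 1 -> legal
(2,4): flips 1 -> legal
(3,0): flips 3 -> legal
(4,0): no bracket -> illegal
(4,1): flips 1 -> legal
(4,3): flips 1 -> legal
(4,4): no bracket -> illegal
W mobility = 7

Answer: B=7 W=7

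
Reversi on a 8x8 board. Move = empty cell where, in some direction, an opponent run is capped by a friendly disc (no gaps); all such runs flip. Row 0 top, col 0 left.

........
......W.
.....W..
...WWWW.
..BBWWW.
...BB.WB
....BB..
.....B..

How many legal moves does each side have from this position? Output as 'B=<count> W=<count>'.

Answer: B=7 W=6

Derivation:
-- B to move --
(0,5): no bracket -> illegal
(0,6): no bracket -> illegal
(0,7): flips 3 -> legal
(1,4): no bracket -> illegal
(1,5): no bracket -> illegal
(1,7): no bracket -> illegal
(2,2): no bracket -> illegal
(2,3): flips 1 -> legal
(2,4): flips 5 -> legal
(2,6): flips 2 -> legal
(2,7): flips 2 -> legal
(3,2): no bracket -> illegal
(3,7): no bracket -> illegal
(4,7): flips 4 -> legal
(5,5): flips 1 -> legal
(6,6): no bracket -> illegal
(6,7): no bracket -> illegal
B mobility = 7
-- W to move --
(3,1): no bracket -> illegal
(3,2): no bracket -> illegal
(4,1): flips 2 -> legal
(4,7): no bracket -> illegal
(5,1): flips 1 -> legal
(5,2): flips 1 -> legal
(5,5): no bracket -> illegal
(6,2): flips 1 -> legal
(6,3): flips 3 -> legal
(6,6): no bracket -> illegal
(6,7): no bracket -> illegal
(7,3): no bracket -> illegal
(7,4): flips 3 -> legal
(7,6): no bracket -> illegal
W mobility = 6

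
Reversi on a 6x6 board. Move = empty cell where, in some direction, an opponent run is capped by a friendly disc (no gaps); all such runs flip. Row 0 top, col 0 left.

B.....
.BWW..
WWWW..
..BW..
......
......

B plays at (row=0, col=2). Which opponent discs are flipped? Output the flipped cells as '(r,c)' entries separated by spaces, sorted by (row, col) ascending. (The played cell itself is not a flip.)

Answer: (1,2) (2,2)

Derivation:
Dir NW: edge -> no flip
Dir N: edge -> no flip
Dir NE: edge -> no flip
Dir W: first cell '.' (not opp) -> no flip
Dir E: first cell '.' (not opp) -> no flip
Dir SW: first cell 'B' (not opp) -> no flip
Dir S: opp run (1,2) (2,2) capped by B -> flip
Dir SE: opp run (1,3), next='.' -> no flip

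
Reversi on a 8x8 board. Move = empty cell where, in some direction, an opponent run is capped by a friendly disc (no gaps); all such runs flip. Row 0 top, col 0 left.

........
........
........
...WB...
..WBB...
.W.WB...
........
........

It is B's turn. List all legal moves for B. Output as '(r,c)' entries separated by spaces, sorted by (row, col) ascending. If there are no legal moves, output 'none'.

Answer: (2,2) (2,3) (3,2) (4,1) (5,2) (6,2) (6,3)

Derivation:
(2,2): flips 1 -> legal
(2,3): flips 1 -> legal
(2,4): no bracket -> illegal
(3,1): no bracket -> illegal
(3,2): flips 1 -> legal
(4,0): no bracket -> illegal
(4,1): flips 1 -> legal
(5,0): no bracket -> illegal
(5,2): flips 1 -> legal
(6,0): no bracket -> illegal
(6,1): no bracket -> illegal
(6,2): flips 1 -> legal
(6,3): flips 1 -> legal
(6,4): no bracket -> illegal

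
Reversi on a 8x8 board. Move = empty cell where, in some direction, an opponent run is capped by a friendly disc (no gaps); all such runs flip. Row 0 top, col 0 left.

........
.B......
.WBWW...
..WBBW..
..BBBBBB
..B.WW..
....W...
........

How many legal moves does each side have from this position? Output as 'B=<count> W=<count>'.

-- B to move --
(1,0): flips 2 -> legal
(1,2): flips 1 -> legal
(1,3): flips 3 -> legal
(1,4): flips 1 -> legal
(1,5): flips 1 -> legal
(2,0): flips 1 -> legal
(2,5): flips 3 -> legal
(2,6): flips 1 -> legal
(3,0): no bracket -> illegal
(3,1): flips 2 -> legal
(3,6): flips 1 -> legal
(4,1): no bracket -> illegal
(5,3): no bracket -> illegal
(5,6): no bracket -> illegal
(6,3): flips 1 -> legal
(6,5): flips 2 -> legal
(6,6): flips 1 -> legal
(7,3): flips 2 -> legal
(7,4): flips 2 -> legal
(7,5): no bracket -> illegal
B mobility = 15
-- W to move --
(0,0): flips 4 -> legal
(0,1): flips 1 -> legal
(0,2): no bracket -> illegal
(1,0): no bracket -> illegal
(1,2): flips 1 -> legal
(1,3): no bracket -> illegal
(2,0): no bracket -> illegal
(2,5): no bracket -> illegal
(3,1): no bracket -> illegal
(3,6): flips 1 -> legal
(3,7): flips 1 -> legal
(4,1): no bracket -> illegal
(5,1): flips 2 -> legal
(5,3): flips 3 -> legal
(5,6): flips 2 -> legal
(5,7): flips 1 -> legal
(6,1): no bracket -> illegal
(6,2): flips 2 -> legal
(6,3): no bracket -> illegal
W mobility = 10

Answer: B=15 W=10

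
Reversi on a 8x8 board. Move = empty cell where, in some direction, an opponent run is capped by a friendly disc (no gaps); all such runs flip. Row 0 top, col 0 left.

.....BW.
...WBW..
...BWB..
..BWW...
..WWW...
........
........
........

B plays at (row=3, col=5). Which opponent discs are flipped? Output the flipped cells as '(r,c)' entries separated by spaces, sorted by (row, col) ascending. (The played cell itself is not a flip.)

Answer: (3,3) (3,4)

Derivation:
Dir NW: opp run (2,4) (1,3), next='.' -> no flip
Dir N: first cell 'B' (not opp) -> no flip
Dir NE: first cell '.' (not opp) -> no flip
Dir W: opp run (3,4) (3,3) capped by B -> flip
Dir E: first cell '.' (not opp) -> no flip
Dir SW: opp run (4,4), next='.' -> no flip
Dir S: first cell '.' (not opp) -> no flip
Dir SE: first cell '.' (not opp) -> no flip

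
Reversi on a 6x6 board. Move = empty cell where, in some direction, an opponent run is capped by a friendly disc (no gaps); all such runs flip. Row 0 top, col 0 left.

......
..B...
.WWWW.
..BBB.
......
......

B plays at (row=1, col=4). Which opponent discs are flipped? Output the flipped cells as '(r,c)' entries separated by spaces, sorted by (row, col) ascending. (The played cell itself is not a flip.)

Dir NW: first cell '.' (not opp) -> no flip
Dir N: first cell '.' (not opp) -> no flip
Dir NE: first cell '.' (not opp) -> no flip
Dir W: first cell '.' (not opp) -> no flip
Dir E: first cell '.' (not opp) -> no flip
Dir SW: opp run (2,3) capped by B -> flip
Dir S: opp run (2,4) capped by B -> flip
Dir SE: first cell '.' (not opp) -> no flip

Answer: (2,3) (2,4)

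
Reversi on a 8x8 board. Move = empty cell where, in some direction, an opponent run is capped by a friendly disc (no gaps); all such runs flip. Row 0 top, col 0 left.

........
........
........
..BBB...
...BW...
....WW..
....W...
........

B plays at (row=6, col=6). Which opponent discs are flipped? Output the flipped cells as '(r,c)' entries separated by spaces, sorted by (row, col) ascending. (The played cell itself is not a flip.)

Dir NW: opp run (5,5) (4,4) capped by B -> flip
Dir N: first cell '.' (not opp) -> no flip
Dir NE: first cell '.' (not opp) -> no flip
Dir W: first cell '.' (not opp) -> no flip
Dir E: first cell '.' (not opp) -> no flip
Dir SW: first cell '.' (not opp) -> no flip
Dir S: first cell '.' (not opp) -> no flip
Dir SE: first cell '.' (not opp) -> no flip

Answer: (4,4) (5,5)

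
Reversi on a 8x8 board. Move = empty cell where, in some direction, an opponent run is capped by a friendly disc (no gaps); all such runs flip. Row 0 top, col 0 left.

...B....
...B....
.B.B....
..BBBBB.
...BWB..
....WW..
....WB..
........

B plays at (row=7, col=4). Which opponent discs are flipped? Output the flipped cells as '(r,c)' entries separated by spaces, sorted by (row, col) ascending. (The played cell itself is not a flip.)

Answer: (4,4) (5,4) (6,4)

Derivation:
Dir NW: first cell '.' (not opp) -> no flip
Dir N: opp run (6,4) (5,4) (4,4) capped by B -> flip
Dir NE: first cell 'B' (not opp) -> no flip
Dir W: first cell '.' (not opp) -> no flip
Dir E: first cell '.' (not opp) -> no flip
Dir SW: edge -> no flip
Dir S: edge -> no flip
Dir SE: edge -> no flip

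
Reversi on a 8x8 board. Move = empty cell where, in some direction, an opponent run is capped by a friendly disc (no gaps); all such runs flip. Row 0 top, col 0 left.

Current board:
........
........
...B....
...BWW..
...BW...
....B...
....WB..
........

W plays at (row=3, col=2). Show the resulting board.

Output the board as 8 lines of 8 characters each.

Answer: ........
........
...B....
..WWWW..
...BW...
....B...
....WB..
........

Derivation:
Place W at (3,2); scan 8 dirs for brackets.
Dir NW: first cell '.' (not opp) -> no flip
Dir N: first cell '.' (not opp) -> no flip
Dir NE: opp run (2,3), next='.' -> no flip
Dir W: first cell '.' (not opp) -> no flip
Dir E: opp run (3,3) capped by W -> flip
Dir SW: first cell '.' (not opp) -> no flip
Dir S: first cell '.' (not opp) -> no flip
Dir SE: opp run (4,3) (5,4) (6,5), next='.' -> no flip
All flips: (3,3)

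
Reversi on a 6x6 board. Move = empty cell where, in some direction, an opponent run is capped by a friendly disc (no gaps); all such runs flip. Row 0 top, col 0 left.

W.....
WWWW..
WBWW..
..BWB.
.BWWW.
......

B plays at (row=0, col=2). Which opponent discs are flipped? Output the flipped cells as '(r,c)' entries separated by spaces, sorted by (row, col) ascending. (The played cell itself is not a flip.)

Dir NW: edge -> no flip
Dir N: edge -> no flip
Dir NE: edge -> no flip
Dir W: first cell '.' (not opp) -> no flip
Dir E: first cell '.' (not opp) -> no flip
Dir SW: opp run (1,1) (2,0), next=edge -> no flip
Dir S: opp run (1,2) (2,2) capped by B -> flip
Dir SE: opp run (1,3), next='.' -> no flip

Answer: (1,2) (2,2)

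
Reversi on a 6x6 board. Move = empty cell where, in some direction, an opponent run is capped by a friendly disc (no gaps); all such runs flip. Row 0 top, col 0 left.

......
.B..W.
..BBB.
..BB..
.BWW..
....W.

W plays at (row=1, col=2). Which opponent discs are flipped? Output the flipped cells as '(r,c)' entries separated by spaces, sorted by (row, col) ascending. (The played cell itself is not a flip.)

Answer: (2,2) (3,2)

Derivation:
Dir NW: first cell '.' (not opp) -> no flip
Dir N: first cell '.' (not opp) -> no flip
Dir NE: first cell '.' (not opp) -> no flip
Dir W: opp run (1,1), next='.' -> no flip
Dir E: first cell '.' (not opp) -> no flip
Dir SW: first cell '.' (not opp) -> no flip
Dir S: opp run (2,2) (3,2) capped by W -> flip
Dir SE: opp run (2,3), next='.' -> no flip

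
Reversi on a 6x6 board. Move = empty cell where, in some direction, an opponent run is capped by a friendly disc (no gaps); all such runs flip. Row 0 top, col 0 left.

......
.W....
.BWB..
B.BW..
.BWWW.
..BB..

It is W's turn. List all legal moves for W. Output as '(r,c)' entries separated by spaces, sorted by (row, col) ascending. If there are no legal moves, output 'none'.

Answer: (1,0) (1,3) (2,0) (2,4) (3,1) (4,0)

Derivation:
(1,0): flips 2 -> legal
(1,2): no bracket -> illegal
(1,3): flips 1 -> legal
(1,4): no bracket -> illegal
(2,0): flips 1 -> legal
(2,4): flips 1 -> legal
(3,1): flips 2 -> legal
(3,4): no bracket -> illegal
(4,0): flips 1 -> legal
(5,0): no bracket -> illegal
(5,1): no bracket -> illegal
(5,4): no bracket -> illegal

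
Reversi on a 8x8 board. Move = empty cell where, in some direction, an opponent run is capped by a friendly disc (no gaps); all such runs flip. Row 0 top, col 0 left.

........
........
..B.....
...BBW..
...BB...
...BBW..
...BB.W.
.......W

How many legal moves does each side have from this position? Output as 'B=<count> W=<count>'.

-- B to move --
(2,4): no bracket -> illegal
(2,5): no bracket -> illegal
(2,6): flips 1 -> legal
(3,6): flips 1 -> legal
(4,5): no bracket -> illegal
(4,6): flips 1 -> legal
(5,6): flips 1 -> legal
(5,7): no bracket -> illegal
(6,5): no bracket -> illegal
(6,7): no bracket -> illegal
(7,5): no bracket -> illegal
(7,6): no bracket -> illegal
B mobility = 4
-- W to move --
(1,1): flips 3 -> legal
(1,2): no bracket -> illegal
(1,3): no bracket -> illegal
(2,1): no bracket -> illegal
(2,3): no bracket -> illegal
(2,4): no bracket -> illegal
(2,5): no bracket -> illegal
(3,1): no bracket -> illegal
(3,2): flips 2 -> legal
(4,2): no bracket -> illegal
(4,5): no bracket -> illegal
(5,2): flips 2 -> legal
(6,2): flips 2 -> legal
(6,5): no bracket -> illegal
(7,2): no bracket -> illegal
(7,3): flips 1 -> legal
(7,4): no bracket -> illegal
(7,5): no bracket -> illegal
W mobility = 5

Answer: B=4 W=5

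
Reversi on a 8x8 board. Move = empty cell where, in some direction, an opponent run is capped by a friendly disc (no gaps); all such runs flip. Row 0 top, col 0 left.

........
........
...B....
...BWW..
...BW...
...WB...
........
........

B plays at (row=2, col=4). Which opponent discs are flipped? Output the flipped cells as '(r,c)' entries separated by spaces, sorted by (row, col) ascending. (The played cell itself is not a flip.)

Dir NW: first cell '.' (not opp) -> no flip
Dir N: first cell '.' (not opp) -> no flip
Dir NE: first cell '.' (not opp) -> no flip
Dir W: first cell 'B' (not opp) -> no flip
Dir E: first cell '.' (not opp) -> no flip
Dir SW: first cell 'B' (not opp) -> no flip
Dir S: opp run (3,4) (4,4) capped by B -> flip
Dir SE: opp run (3,5), next='.' -> no flip

Answer: (3,4) (4,4)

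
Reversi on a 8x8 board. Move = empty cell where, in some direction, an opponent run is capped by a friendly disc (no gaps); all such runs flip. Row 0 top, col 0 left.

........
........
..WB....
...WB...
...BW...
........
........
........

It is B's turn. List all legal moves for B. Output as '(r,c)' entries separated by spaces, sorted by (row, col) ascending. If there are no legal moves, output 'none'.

Answer: (2,1) (3,2) (4,5) (5,4)

Derivation:
(1,1): no bracket -> illegal
(1,2): no bracket -> illegal
(1,3): no bracket -> illegal
(2,1): flips 1 -> legal
(2,4): no bracket -> illegal
(3,1): no bracket -> illegal
(3,2): flips 1 -> legal
(3,5): no bracket -> illegal
(4,2): no bracket -> illegal
(4,5): flips 1 -> legal
(5,3): no bracket -> illegal
(5,4): flips 1 -> legal
(5,5): no bracket -> illegal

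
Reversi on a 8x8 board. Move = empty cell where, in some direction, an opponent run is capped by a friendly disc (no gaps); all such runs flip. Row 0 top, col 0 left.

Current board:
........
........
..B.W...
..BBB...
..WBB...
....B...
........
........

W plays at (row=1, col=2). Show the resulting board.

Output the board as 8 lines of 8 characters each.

Answer: ........
..W.....
..W.W...
..WBB...
..WBB...
....B...
........
........

Derivation:
Place W at (1,2); scan 8 dirs for brackets.
Dir NW: first cell '.' (not opp) -> no flip
Dir N: first cell '.' (not opp) -> no flip
Dir NE: first cell '.' (not opp) -> no flip
Dir W: first cell '.' (not opp) -> no flip
Dir E: first cell '.' (not opp) -> no flip
Dir SW: first cell '.' (not opp) -> no flip
Dir S: opp run (2,2) (3,2) capped by W -> flip
Dir SE: first cell '.' (not opp) -> no flip
All flips: (2,2) (3,2)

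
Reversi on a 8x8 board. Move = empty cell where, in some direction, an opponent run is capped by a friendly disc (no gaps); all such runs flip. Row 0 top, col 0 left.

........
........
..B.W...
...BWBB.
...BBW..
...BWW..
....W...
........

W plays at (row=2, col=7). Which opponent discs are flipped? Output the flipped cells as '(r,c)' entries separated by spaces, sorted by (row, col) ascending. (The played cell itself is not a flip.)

Dir NW: first cell '.' (not opp) -> no flip
Dir N: first cell '.' (not opp) -> no flip
Dir NE: edge -> no flip
Dir W: first cell '.' (not opp) -> no flip
Dir E: edge -> no flip
Dir SW: opp run (3,6) capped by W -> flip
Dir S: first cell '.' (not opp) -> no flip
Dir SE: edge -> no flip

Answer: (3,6)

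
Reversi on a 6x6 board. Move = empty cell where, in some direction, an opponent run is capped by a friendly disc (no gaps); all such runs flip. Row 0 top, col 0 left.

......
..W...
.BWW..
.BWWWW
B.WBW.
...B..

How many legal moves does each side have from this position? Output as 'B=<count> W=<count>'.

Answer: B=6 W=5

Derivation:
-- B to move --
(0,1): no bracket -> illegal
(0,2): no bracket -> illegal
(0,3): flips 1 -> legal
(1,1): no bracket -> illegal
(1,3): flips 3 -> legal
(1,4): no bracket -> illegal
(2,4): flips 2 -> legal
(2,5): flips 1 -> legal
(4,1): flips 1 -> legal
(4,5): flips 1 -> legal
(5,1): no bracket -> illegal
(5,2): no bracket -> illegal
(5,4): no bracket -> illegal
(5,5): no bracket -> illegal
B mobility = 6
-- W to move --
(1,0): flips 1 -> legal
(1,1): no bracket -> illegal
(2,0): flips 2 -> legal
(3,0): flips 2 -> legal
(4,1): no bracket -> illegal
(5,0): no bracket -> illegal
(5,1): no bracket -> illegal
(5,2): flips 1 -> legal
(5,4): flips 1 -> legal
W mobility = 5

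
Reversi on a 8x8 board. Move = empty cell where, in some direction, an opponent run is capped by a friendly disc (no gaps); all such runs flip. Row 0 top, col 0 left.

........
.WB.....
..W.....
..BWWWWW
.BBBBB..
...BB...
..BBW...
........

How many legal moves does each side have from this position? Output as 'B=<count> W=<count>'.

Answer: B=10 W=11

Derivation:
-- B to move --
(0,0): flips 3 -> legal
(0,1): no bracket -> illegal
(0,2): no bracket -> illegal
(1,0): flips 1 -> legal
(1,3): no bracket -> illegal
(2,0): no bracket -> illegal
(2,1): no bracket -> illegal
(2,3): flips 2 -> legal
(2,4): flips 2 -> legal
(2,5): flips 2 -> legal
(2,6): flips 1 -> legal
(2,7): flips 1 -> legal
(3,1): no bracket -> illegal
(4,6): no bracket -> illegal
(4,7): no bracket -> illegal
(5,5): no bracket -> illegal
(6,5): flips 1 -> legal
(7,3): no bracket -> illegal
(7,4): flips 1 -> legal
(7,5): flips 1 -> legal
B mobility = 10
-- W to move --
(0,1): no bracket -> illegal
(0,2): flips 1 -> legal
(0,3): no bracket -> illegal
(1,3): flips 1 -> legal
(2,1): no bracket -> illegal
(2,3): no bracket -> illegal
(3,0): no bracket -> illegal
(3,1): flips 3 -> legal
(4,0): no bracket -> illegal
(4,6): no bracket -> illegal
(5,0): no bracket -> illegal
(5,1): flips 1 -> legal
(5,2): flips 3 -> legal
(5,5): flips 2 -> legal
(5,6): flips 1 -> legal
(6,1): flips 2 -> legal
(6,5): no bracket -> illegal
(7,1): flips 3 -> legal
(7,2): flips 3 -> legal
(7,3): flips 3 -> legal
(7,4): no bracket -> illegal
W mobility = 11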